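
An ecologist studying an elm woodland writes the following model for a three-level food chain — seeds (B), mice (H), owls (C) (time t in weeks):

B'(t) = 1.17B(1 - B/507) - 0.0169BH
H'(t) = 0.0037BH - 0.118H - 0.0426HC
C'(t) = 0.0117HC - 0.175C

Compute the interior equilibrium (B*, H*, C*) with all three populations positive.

B* ≈ 397, H* ≈ 15, C* ≈ 31.8

From dC/dt = 0: 0.0117H* = 0.175, so H* = 15.
From dB/dt = 0: 1.17(1 - B*/507) = 0.0169·15, giving B* = 507·(1 - 0.216) = 397.
From dH/dt = 0: 0.0037·397 - 0.118 = 0.0426C*, so C* = 1.35/0.0426 = 31.8.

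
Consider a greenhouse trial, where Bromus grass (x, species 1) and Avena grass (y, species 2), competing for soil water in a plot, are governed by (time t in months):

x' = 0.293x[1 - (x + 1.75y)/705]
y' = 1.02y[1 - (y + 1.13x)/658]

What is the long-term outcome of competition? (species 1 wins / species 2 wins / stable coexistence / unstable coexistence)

Compare the nullcline intercepts: K1/α12 = 705/1.75 = 403 < K2 = 658; K2/α21 = 658/1.13 = 582 < K1 = 705.
Since both are reversed, neither can invade when rare; the interior point is a saddle.

unstable coexistence (outcome depends on initial conditions)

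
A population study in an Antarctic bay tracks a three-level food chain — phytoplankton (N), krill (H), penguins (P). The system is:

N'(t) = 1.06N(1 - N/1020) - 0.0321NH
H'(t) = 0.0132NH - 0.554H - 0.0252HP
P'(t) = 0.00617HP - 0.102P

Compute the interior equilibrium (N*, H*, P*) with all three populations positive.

From dP/dt = 0: 0.00617H* = 0.102, so H* = 16.5.
From dN/dt = 0: 1.06(1 - N*/1020) = 0.0321·16.5, giving N* = 1020·(1 - 0.501) = 509.
From dH/dt = 0: 0.0132·509 - 0.554 = 0.0252P*, so P* = 6.17/0.0252 = 245.

N* ≈ 509, H* ≈ 16.5, P* ≈ 245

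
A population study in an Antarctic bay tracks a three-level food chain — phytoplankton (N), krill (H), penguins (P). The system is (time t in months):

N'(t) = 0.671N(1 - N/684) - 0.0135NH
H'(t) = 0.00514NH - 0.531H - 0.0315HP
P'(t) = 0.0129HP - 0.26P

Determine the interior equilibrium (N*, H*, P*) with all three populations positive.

N* ≈ 407, H* ≈ 20.2, P* ≈ 49.5

From dP/dt = 0: 0.0129H* = 0.26, so H* = 20.2.
From dN/dt = 0: 0.671(1 - N*/684) = 0.0135·20.2, giving N* = 684·(1 - 0.406) = 407.
From dH/dt = 0: 0.00514·407 - 0.531 = 0.0315P*, so P* = 1.56/0.0315 = 49.5.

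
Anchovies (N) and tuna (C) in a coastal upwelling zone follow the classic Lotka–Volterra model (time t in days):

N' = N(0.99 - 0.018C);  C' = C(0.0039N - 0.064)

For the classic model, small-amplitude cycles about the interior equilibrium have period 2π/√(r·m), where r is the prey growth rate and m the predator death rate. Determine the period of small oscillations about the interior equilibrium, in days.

Here r = 0.99 and m = 0.064, so r·m = 0.0634.
ω = √0.0634 = 0.252 per day, hence T = 2π/ω ≈ 25 days.

T ≈ 25 days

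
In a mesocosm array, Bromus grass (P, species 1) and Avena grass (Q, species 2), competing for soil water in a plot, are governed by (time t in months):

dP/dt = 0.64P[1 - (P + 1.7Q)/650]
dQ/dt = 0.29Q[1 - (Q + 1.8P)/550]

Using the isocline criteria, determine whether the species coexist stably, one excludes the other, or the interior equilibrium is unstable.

unstable coexistence (outcome depends on initial conditions)

Compare the nullcline intercepts: K1/α12 = 650/1.7 = 382 < K2 = 550; K2/α21 = 550/1.8 = 306 < K1 = 650.
Since both are reversed, neither can invade when rare; the interior point is a saddle.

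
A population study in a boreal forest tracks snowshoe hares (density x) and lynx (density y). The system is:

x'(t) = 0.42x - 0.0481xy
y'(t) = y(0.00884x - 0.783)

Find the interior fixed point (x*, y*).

x* ≈ 88.6, y* ≈ 8.73

Set dy/dt = 0 with y > 0: 0.00884x - 0.783 = 0, so x* = 0.783/0.00884 = 88.6.
Set dx/dt = 0 with x > 0: 0.42 - 0.0481y = 0, so y* = 0.42/0.0481 = 8.73.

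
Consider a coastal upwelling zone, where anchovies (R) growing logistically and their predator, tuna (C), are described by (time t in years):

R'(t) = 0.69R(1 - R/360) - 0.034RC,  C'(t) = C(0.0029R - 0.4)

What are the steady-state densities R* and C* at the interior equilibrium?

From dC/dt = 0 with C > 0: 0.0029R* = 0.4, so R* = 138.
Substitute into dR/dt = 0: 0.69(1 - 138/360) = 0.034C*.
The bracket is 0.617, giving C* = 0.426/0.034 = 12.5.

R* ≈ 138, C* ≈ 12.5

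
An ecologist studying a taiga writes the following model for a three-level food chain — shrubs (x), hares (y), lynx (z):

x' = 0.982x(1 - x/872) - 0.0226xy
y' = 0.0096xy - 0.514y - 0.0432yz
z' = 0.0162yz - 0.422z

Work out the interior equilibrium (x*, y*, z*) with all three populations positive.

x* ≈ 349, y* ≈ 26, z* ≈ 65.7

From dz/dt = 0: 0.0162y* = 0.422, so y* = 26.
From dx/dt = 0: 0.982(1 - x*/872) = 0.0226·26, giving x* = 872·(1 - 0.6) = 349.
From dy/dt = 0: 0.0096·349 - 0.514 = 0.0432z*, so z* = 2.84/0.0432 = 65.7.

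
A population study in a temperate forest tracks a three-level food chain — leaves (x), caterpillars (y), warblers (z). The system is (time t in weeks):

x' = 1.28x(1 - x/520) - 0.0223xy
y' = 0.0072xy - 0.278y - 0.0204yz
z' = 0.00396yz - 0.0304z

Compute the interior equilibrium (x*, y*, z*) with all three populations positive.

x* ≈ 450, y* ≈ 7.68, z* ≈ 145

From dz/dt = 0: 0.00396y* = 0.0304, so y* = 7.68.
From dx/dt = 0: 1.28(1 - x*/520) = 0.0223·7.68, giving x* = 520·(1 - 0.134) = 450.
From dy/dt = 0: 0.0072·450 - 0.278 = 0.0204z*, so z* = 2.97/0.0204 = 145.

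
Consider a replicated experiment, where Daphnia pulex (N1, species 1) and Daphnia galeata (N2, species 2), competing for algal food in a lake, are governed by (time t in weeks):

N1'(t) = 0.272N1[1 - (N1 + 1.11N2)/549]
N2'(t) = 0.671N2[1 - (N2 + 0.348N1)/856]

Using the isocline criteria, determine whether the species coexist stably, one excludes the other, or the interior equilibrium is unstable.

species 2 excludes species 1

Compare the nullcline intercepts: K1/α12 = 549/1.11 = 495 < K2 = 856; K2/α21 = 856/0.348 = 2460 > K1 = 549.
Since the inequalities point opposite ways, species 2 can invade but species 1 cannot.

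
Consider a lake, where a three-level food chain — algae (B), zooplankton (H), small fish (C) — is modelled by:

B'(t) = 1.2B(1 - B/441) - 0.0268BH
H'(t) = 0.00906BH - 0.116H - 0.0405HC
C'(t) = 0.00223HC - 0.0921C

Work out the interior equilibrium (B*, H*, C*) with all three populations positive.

B* ≈ 34.2, H* ≈ 41.3, C* ≈ 4.79

From dC/dt = 0: 0.00223H* = 0.0921, so H* = 41.3.
From dB/dt = 0: 1.2(1 - B*/441) = 0.0268·41.3, giving B* = 441·(1 - 0.922) = 34.2.
From dH/dt = 0: 0.00906·34.2 - 0.116 = 0.0405C*, so C* = 0.194/0.0405 = 4.79.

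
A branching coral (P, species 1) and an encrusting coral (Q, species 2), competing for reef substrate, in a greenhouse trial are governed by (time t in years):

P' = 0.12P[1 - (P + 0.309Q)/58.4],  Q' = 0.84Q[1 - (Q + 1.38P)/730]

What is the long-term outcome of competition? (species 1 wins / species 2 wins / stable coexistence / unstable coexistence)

species 2 excludes species 1

Compare the nullcline intercepts: K1/α12 = 58.4/0.309 = 189 < K2 = 730; K2/α21 = 730/1.38 = 529 > K1 = 58.4.
Since the inequalities point opposite ways, species 2 can invade but species 1 cannot.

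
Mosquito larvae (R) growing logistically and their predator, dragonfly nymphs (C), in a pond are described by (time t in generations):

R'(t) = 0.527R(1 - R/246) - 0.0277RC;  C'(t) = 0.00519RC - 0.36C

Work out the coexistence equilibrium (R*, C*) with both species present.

R* ≈ 69.4, C* ≈ 13.7

From dC/dt = 0 with C > 0: 0.00519R* = 0.36, so R* = 69.4.
Substitute into dR/dt = 0: 0.527(1 - 69.4/246) = 0.0277C*.
The bracket is 0.718, giving C* = 0.378/0.0277 = 13.7.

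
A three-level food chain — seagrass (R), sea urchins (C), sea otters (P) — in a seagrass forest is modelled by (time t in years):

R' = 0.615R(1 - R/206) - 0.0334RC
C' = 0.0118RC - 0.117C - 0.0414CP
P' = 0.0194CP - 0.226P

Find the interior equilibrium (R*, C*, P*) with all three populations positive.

From dP/dt = 0: 0.0194C* = 0.226, so C* = 11.6.
From dR/dt = 0: 0.615(1 - R*/206) = 0.0334·11.6, giving R* = 206·(1 - 0.633) = 75.7.
From dC/dt = 0: 0.0118·75.7 - 0.117 = 0.0414P*, so P* = 0.776/0.0414 = 18.7.

R* ≈ 75.7, C* ≈ 11.6, P* ≈ 18.7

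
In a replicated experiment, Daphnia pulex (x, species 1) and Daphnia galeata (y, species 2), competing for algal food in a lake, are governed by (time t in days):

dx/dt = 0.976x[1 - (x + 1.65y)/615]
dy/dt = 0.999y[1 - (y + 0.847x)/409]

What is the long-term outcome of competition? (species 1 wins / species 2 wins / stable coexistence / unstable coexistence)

Compare the nullcline intercepts: K1/α12 = 615/1.65 = 373 < K2 = 409; K2/α21 = 409/0.847 = 483 < K1 = 615.
Since both are reversed, neither can invade when rare; the interior point is a saddle.

unstable coexistence (outcome depends on initial conditions)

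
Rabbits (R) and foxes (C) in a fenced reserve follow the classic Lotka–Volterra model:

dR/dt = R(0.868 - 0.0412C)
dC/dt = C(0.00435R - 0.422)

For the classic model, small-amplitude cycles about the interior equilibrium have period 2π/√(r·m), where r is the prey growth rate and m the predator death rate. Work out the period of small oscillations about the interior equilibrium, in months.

Here r = 0.868 and m = 0.422, so r·m = 0.366.
ω = √0.366 = 0.605 per month, hence T = 2π/ω ≈ 10.4 months.

T ≈ 10.4 months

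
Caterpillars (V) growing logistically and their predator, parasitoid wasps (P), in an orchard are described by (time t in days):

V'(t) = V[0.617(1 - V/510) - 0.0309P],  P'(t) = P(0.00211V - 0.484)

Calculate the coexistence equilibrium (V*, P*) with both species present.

From dP/dt = 0 with P > 0: 0.00211V* = 0.484, so V* = 229.
Substitute into dV/dt = 0: 0.617(1 - 229/510) = 0.0309P*.
The bracket is 0.55, giving P* = 0.339/0.0309 = 11.

V* ≈ 229, P* ≈ 11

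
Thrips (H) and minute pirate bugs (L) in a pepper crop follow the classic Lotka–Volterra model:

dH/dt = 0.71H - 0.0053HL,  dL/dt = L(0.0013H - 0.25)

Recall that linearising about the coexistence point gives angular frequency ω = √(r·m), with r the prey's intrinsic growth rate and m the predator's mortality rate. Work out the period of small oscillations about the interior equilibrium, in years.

Here r = 0.71 and m = 0.25, so r·m = 0.177.
ω = √0.177 = 0.421 per year, hence T = 2π/ω ≈ 14.9 years.

T ≈ 14.9 years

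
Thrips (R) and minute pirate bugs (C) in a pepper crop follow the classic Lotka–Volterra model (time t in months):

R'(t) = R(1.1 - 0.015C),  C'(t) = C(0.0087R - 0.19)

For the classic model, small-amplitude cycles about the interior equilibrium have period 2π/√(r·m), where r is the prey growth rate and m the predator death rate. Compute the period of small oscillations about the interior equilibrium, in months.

T ≈ 13.7 months

Here r = 1.1 and m = 0.19, so r·m = 0.209.
ω = √0.209 = 0.457 per month, hence T = 2π/ω ≈ 13.7 months.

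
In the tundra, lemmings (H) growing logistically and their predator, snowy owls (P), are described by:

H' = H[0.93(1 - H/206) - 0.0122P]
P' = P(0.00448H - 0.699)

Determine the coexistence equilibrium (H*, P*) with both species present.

H* ≈ 156, P* ≈ 18.5

From dP/dt = 0 with P > 0: 0.00448H* = 0.699, so H* = 156.
Substitute into dH/dt = 0: 0.93(1 - 156/206) = 0.0122P*.
The bracket is 0.243, giving P* = 0.226/0.0122 = 18.5.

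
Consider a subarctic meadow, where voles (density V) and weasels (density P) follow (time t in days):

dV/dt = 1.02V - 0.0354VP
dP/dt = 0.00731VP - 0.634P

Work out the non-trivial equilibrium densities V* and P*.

Set dP/dt = 0 with P > 0: 0.00731V - 0.634 = 0, so V* = 0.634/0.00731 = 86.7.
Set dV/dt = 0 with V > 0: 1.02 - 0.0354P = 0, so P* = 1.02/0.0354 = 28.8.

V* ≈ 86.7, P* ≈ 28.8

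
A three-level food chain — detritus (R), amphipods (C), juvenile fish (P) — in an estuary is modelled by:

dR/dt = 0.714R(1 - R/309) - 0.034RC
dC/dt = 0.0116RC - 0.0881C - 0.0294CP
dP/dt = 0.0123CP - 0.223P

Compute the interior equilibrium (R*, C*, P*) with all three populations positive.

R* ≈ 42.2, C* ≈ 18.1, P* ≈ 13.7

From dP/dt = 0: 0.0123C* = 0.223, so C* = 18.1.
From dR/dt = 0: 0.714(1 - R*/309) = 0.034·18.1, giving R* = 309·(1 - 0.863) = 42.2.
From dC/dt = 0: 0.0116·42.2 - 0.0881 = 0.0294P*, so P* = 0.402/0.0294 = 13.7.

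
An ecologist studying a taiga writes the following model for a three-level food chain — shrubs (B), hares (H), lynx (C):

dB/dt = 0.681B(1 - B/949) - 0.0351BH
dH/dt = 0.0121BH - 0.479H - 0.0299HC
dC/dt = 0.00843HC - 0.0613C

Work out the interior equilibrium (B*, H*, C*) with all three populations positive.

B* ≈ 593, H* ≈ 7.27, C* ≈ 224

From dC/dt = 0: 0.00843H* = 0.0613, so H* = 7.27.
From dB/dt = 0: 0.681(1 - B*/949) = 0.0351·7.27, giving B* = 949·(1 - 0.375) = 593.
From dH/dt = 0: 0.0121·593 - 0.479 = 0.0299C*, so C* = 6.7/0.0299 = 224.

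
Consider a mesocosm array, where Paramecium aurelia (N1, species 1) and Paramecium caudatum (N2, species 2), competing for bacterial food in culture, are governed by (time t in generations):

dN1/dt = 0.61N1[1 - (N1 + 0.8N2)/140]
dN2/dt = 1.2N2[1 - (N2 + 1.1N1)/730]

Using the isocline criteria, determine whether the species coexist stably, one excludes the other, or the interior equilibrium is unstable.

Compare the nullcline intercepts: K1/α12 = 140/0.8 = 175 < K2 = 730; K2/α21 = 730/1.1 = 664 > K1 = 140.
Since the inequalities point opposite ways, species 2 can invade but species 1 cannot.

species 2 excludes species 1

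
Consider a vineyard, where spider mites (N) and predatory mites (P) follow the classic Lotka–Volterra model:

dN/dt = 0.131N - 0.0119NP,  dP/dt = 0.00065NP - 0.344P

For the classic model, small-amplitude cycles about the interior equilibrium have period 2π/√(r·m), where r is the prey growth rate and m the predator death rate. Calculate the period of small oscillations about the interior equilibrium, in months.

Here r = 0.131 and m = 0.344, so r·m = 0.0451.
ω = √0.0451 = 0.212 per month, hence T = 2π/ω ≈ 29.6 months.

T ≈ 29.6 months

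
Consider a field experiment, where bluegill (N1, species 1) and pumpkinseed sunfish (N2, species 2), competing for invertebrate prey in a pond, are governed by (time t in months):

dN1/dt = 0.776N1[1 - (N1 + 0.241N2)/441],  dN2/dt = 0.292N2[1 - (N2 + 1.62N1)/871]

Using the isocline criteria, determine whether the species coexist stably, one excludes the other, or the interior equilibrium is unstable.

Compare the nullcline intercepts: K1/α12 = 441/0.241 = 1830 > K2 = 871; K2/α21 = 871/1.62 = 538 > K1 = 441.
Since both inequalities hold, each species can invade when rare, so the interior equilibrium is stable.

stable coexistence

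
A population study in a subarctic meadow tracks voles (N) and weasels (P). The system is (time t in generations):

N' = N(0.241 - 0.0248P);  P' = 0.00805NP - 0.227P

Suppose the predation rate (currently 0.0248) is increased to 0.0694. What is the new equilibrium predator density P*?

P* ≈ 3.47

At the interior fixed point, setting dN/dt = 0 with N > 0 fixes P* = (prey growth rate)/(NP coefficient) — independent of the other coefficients.
With the change, P* = 0.241/0.0694 = 3.47; it falls from 9.72.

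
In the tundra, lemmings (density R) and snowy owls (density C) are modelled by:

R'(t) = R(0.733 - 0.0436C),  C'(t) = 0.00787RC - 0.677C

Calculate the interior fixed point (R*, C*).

Set dC/dt = 0 with C > 0: 0.00787R - 0.677 = 0, so R* = 0.677/0.00787 = 86.
Set dR/dt = 0 with R > 0: 0.733 - 0.0436C = 0, so C* = 0.733/0.0436 = 16.8.

R* ≈ 86, C* ≈ 16.8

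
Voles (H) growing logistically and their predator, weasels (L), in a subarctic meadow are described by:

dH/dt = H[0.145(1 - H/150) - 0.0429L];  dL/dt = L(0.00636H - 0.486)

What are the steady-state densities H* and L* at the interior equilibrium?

H* ≈ 76.4, L* ≈ 1.66

From dL/dt = 0 with L > 0: 0.00636H* = 0.486, so H* = 76.4.
Substitute into dH/dt = 0: 0.145(1 - 76.4/150) = 0.0429L*.
The bracket is 0.491, giving L* = 0.0711/0.0429 = 1.66.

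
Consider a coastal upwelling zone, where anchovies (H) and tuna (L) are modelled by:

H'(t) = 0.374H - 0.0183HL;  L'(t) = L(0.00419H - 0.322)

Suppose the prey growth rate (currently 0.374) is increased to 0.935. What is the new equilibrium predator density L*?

L* ≈ 51.1

At the interior fixed point, setting dH/dt = 0 with H > 0 fixes L* = (prey growth rate)/(HL coefficient) — independent of the other coefficients.
With the change, L* = 0.935/0.0183 = 51.1; it rises from 20.4.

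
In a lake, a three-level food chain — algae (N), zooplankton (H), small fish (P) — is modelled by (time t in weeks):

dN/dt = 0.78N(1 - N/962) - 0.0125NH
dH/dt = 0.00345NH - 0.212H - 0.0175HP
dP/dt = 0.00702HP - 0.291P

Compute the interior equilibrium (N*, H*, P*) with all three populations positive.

From dP/dt = 0: 0.00702H* = 0.291, so H* = 41.5.
From dN/dt = 0: 0.78(1 - N*/962) = 0.0125·41.5, giving N* = 962·(1 - 0.664) = 323.
From dH/dt = 0: 0.00345·323 - 0.212 = 0.0175P*, so P* = 0.902/0.0175 = 51.5.

N* ≈ 323, H* ≈ 41.5, P* ≈ 51.5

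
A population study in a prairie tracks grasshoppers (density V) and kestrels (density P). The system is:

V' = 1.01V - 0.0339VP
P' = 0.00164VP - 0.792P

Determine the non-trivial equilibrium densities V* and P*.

V* ≈ 483, P* ≈ 29.8

Set dP/dt = 0 with P > 0: 0.00164V - 0.792 = 0, so V* = 0.792/0.00164 = 483.
Set dV/dt = 0 with V > 0: 1.01 - 0.0339P = 0, so P* = 1.01/0.0339 = 29.8.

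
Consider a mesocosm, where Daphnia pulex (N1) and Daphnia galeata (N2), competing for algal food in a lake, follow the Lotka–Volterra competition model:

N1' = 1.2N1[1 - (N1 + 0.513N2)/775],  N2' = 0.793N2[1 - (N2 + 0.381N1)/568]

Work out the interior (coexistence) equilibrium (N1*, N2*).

Setting both brackets to zero gives the nullclines N1 + 0.513N2 = 775 and 0.381N1 + N2 = 568.
Substituting N2 = 568 - 0.381N1 into the first: N1(1 - 0.513·0.381) = 775 - 0.513·568.
So N1* = 484/0.805 = 601, and then N2* = 568 - 0.381·601 = 339.

N1* ≈ 601, N2* ≈ 339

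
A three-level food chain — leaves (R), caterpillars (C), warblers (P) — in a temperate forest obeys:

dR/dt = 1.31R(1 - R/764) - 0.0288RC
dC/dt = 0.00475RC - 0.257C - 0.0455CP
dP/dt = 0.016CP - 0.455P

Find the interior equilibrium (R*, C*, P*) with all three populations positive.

From dP/dt = 0: 0.016C* = 0.455, so C* = 28.4.
From dR/dt = 0: 1.31(1 - R*/764) = 0.0288·28.4, giving R* = 764·(1 - 0.625) = 286.
From dC/dt = 0: 0.00475·286 - 0.257 = 0.0455P*, so P* = 1.1/0.0455 = 24.2.

R* ≈ 286, C* ≈ 28.4, P* ≈ 24.2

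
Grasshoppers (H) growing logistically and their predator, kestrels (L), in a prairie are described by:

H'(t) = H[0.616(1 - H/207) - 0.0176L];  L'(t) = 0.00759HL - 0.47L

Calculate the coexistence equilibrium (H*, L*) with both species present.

From dL/dt = 0 with L > 0: 0.00759H* = 0.47, so H* = 61.9.
Substitute into dH/dt = 0: 0.616(1 - 61.9/207) = 0.0176L*.
The bracket is 0.701, giving L* = 0.432/0.0176 = 24.5.

H* ≈ 61.9, L* ≈ 24.5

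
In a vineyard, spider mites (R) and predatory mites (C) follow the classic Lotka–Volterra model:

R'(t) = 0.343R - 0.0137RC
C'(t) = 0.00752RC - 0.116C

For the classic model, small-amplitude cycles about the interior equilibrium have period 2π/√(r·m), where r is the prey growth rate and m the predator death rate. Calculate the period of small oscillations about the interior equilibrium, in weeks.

T ≈ 31.5 weeks

Here r = 0.343 and m = 0.116, so r·m = 0.0398.
ω = √0.0398 = 0.199 per week, hence T = 2π/ω ≈ 31.5 weeks.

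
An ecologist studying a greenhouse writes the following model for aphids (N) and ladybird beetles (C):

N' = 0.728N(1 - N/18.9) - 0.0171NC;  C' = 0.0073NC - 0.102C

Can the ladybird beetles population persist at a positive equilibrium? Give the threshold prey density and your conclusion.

Threshold N = 14; K > 14, so yes, the predator persists.

The predator equation gives dC/dt > 0 only when N > 0.102/0.0073 = 14.
Without the predator, N → K = 18.9. Since 18.9 > 14, the predator can invade and persist.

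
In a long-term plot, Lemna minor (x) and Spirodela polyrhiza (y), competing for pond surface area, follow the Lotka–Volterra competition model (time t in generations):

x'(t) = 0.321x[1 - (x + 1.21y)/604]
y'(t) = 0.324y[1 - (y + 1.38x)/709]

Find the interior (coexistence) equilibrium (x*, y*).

Setting both brackets to zero gives the nullclines x + 1.21y = 604 and 1.38x + y = 709.
Substituting y = 709 - 1.38x into the first: x(1 - 1.21·1.38) = 604 - 1.21·709.
So x* = -254/-0.67 = 379, and then y* = 709 - 1.38·379 = 186.

x* ≈ 379, y* ≈ 186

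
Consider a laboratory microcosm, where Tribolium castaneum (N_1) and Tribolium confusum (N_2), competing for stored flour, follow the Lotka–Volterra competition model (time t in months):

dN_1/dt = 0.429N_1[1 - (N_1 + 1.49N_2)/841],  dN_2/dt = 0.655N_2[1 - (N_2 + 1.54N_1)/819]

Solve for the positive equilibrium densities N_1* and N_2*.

N_1* ≈ 293, N_2* ≈ 368

Setting both brackets to zero gives the nullclines N_1 + 1.49N_2 = 841 and 1.54N_1 + N_2 = 819.
Substituting N_2 = 819 - 1.54N_1 into the first: N_1(1 - 1.49·1.54) = 841 - 1.49·819.
So N_1* = -379/-1.29 = 293, and then N_2* = 819 - 1.54·293 = 368.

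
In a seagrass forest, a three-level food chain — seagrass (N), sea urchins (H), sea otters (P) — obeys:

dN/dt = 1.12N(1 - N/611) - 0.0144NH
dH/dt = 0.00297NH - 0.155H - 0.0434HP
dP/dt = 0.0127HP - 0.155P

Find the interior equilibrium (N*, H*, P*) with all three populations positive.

N* ≈ 515, H* ≈ 12.2, P* ≈ 31.7

From dP/dt = 0: 0.0127H* = 0.155, so H* = 12.2.
From dN/dt = 0: 1.12(1 - N*/611) = 0.0144·12.2, giving N* = 611·(1 - 0.157) = 515.
From dH/dt = 0: 0.00297·515 - 0.155 = 0.0434P*, so P* = 1.37/0.0434 = 31.7.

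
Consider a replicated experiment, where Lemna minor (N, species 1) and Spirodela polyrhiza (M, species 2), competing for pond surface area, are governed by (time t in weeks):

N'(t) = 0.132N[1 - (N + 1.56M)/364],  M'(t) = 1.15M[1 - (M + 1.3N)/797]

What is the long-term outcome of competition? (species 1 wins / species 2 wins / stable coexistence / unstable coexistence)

species 2 excludes species 1

Compare the nullcline intercepts: K1/α12 = 364/1.56 = 233 < K2 = 797; K2/α21 = 797/1.3 = 613 > K1 = 364.
Since the inequalities point opposite ways, species 2 can invade but species 1 cannot.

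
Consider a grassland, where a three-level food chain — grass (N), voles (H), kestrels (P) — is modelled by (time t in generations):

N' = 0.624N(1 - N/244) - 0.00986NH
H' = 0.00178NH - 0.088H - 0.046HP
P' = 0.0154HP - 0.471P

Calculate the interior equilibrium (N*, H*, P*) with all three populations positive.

N* ≈ 126, H* ≈ 30.6, P* ≈ 2.97

From dP/dt = 0: 0.0154H* = 0.471, so H* = 30.6.
From dN/dt = 0: 0.624(1 - N*/244) = 0.00986·30.6, giving N* = 244·(1 - 0.483) = 126.
From dH/dt = 0: 0.00178·126 - 0.088 = 0.046P*, so P* = 0.136/0.046 = 2.97.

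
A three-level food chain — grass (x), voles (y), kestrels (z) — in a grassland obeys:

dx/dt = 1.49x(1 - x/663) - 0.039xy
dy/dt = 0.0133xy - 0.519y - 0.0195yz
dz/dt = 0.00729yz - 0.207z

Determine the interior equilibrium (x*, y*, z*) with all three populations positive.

From dz/dt = 0: 0.00729y* = 0.207, so y* = 28.4.
From dx/dt = 0: 1.49(1 - x*/663) = 0.039·28.4, giving x* = 663·(1 - 0.743) = 170.
From dy/dt = 0: 0.0133·170 - 0.519 = 0.0195z*, so z* = 1.75/0.0195 = 89.5.

x* ≈ 170, y* ≈ 28.4, z* ≈ 89.5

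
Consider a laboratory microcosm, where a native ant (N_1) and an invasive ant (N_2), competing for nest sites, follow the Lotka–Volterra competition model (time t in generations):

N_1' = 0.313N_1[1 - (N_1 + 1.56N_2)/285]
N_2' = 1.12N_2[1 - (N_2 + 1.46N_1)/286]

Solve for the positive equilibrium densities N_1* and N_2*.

N_1* ≈ 126, N_2* ≈ 102

Setting both brackets to zero gives the nullclines N_1 + 1.56N_2 = 285 and 1.46N_1 + N_2 = 286.
Substituting N_2 = 286 - 1.46N_1 into the first: N_1(1 - 1.56·1.46) = 285 - 1.56·286.
So N_1* = -161/-1.28 = 126, and then N_2* = 286 - 1.46·126 = 102.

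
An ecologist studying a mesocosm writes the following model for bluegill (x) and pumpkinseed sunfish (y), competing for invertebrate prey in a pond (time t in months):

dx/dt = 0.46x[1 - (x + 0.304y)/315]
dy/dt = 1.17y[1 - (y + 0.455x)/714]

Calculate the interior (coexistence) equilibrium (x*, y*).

Setting both brackets to zero gives the nullclines x + 0.304y = 315 and 0.455x + y = 714.
Substituting y = 714 - 0.455x into the first: x(1 - 0.304·0.455) = 315 - 0.304·714.
So x* = 97.9/0.862 = 114, and then y* = 714 - 0.455·114 = 662.

x* ≈ 114, y* ≈ 662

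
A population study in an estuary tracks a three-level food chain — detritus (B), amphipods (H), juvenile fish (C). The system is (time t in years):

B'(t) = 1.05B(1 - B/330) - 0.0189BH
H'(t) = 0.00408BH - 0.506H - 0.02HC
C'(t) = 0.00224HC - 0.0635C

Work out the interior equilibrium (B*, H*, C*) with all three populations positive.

B* ≈ 162, H* ≈ 28.3, C* ≈ 7.67

From dC/dt = 0: 0.00224H* = 0.0635, so H* = 28.3.
From dB/dt = 0: 1.05(1 - B*/330) = 0.0189·28.3, giving B* = 330·(1 - 0.51) = 162.
From dH/dt = 0: 0.00408·162 - 0.506 = 0.02C*, so C* = 0.153/0.02 = 7.67.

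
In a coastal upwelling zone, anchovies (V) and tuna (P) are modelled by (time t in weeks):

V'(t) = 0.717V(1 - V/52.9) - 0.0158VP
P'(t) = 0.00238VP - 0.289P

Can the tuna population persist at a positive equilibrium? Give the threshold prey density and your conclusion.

Threshold V = 121; K < 121, so no, the predator goes extinct.

The predator equation gives dP/dt > 0 only when V > 0.289/0.00238 = 121.
Without the predator, V → K = 52.9. Since 52.9 < 121, the predator cannot invade.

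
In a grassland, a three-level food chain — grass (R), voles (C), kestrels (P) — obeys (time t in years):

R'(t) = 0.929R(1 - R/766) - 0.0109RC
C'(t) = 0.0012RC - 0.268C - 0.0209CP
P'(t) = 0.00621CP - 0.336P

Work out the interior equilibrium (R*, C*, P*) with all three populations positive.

R* ≈ 280, C* ≈ 54.1, P* ≈ 3.24

From dP/dt = 0: 0.00621C* = 0.336, so C* = 54.1.
From dR/dt = 0: 0.929(1 - R*/766) = 0.0109·54.1, giving R* = 766·(1 - 0.635) = 280.
From dC/dt = 0: 0.0012·280 - 0.268 = 0.0209P*, so P* = 0.0677/0.0209 = 3.24.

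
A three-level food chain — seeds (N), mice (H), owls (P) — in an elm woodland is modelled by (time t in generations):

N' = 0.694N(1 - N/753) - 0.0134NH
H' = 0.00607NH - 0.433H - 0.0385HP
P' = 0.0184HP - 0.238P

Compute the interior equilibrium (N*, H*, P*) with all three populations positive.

From dP/dt = 0: 0.0184H* = 0.238, so H* = 12.9.
From dN/dt = 0: 0.694(1 - N*/753) = 0.0134·12.9, giving N* = 753·(1 - 0.25) = 565.
From dH/dt = 0: 0.00607·565 - 0.433 = 0.0385P*, so P* = 3/0.0385 = 77.8.

N* ≈ 565, H* ≈ 12.9, P* ≈ 77.8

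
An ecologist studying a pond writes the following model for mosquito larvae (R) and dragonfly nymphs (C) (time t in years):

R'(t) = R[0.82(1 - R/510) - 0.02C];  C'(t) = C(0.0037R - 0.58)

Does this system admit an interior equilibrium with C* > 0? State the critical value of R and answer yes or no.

Threshold R = 157; K > 157, so yes, the predator persists.

The predator equation gives dC/dt > 0 only when R > 0.58/0.0037 = 157.
Without the predator, R → K = 510. Since 510 > 157, the predator can invade and persist.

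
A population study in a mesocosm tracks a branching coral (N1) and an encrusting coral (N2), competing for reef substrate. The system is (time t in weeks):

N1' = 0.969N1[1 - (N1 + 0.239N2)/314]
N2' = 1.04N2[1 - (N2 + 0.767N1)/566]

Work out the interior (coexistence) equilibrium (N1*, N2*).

Setting both brackets to zero gives the nullclines N1 + 0.239N2 = 314 and 0.767N1 + N2 = 566.
Substituting N2 = 566 - 0.767N1 into the first: N1(1 - 0.239·0.767) = 314 - 0.239·566.
So N1* = 179/0.817 = 219, and then N2* = 566 - 0.767·219 = 398.

N1* ≈ 219, N2* ≈ 398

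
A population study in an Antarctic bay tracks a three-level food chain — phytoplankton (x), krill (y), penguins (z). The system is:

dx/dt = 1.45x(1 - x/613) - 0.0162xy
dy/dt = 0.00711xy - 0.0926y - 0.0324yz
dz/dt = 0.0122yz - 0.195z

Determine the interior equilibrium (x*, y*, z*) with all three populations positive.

x* ≈ 504, y* ≈ 16, z* ≈ 108

From dz/dt = 0: 0.0122y* = 0.195, so y* = 16.
From dx/dt = 0: 1.45(1 - x*/613) = 0.0162·16, giving x* = 613·(1 - 0.179) = 504.
From dy/dt = 0: 0.00711·504 - 0.0926 = 0.0324z*, so z* = 3.49/0.0324 = 108.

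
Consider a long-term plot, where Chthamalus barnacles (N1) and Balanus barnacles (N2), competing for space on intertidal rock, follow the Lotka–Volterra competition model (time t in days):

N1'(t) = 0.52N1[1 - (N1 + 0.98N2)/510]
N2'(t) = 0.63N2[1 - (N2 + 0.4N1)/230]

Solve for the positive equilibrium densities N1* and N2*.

Setting both brackets to zero gives the nullclines N1 + 0.98N2 = 510 and 0.4N1 + N2 = 230.
Substituting N2 = 230 - 0.4N1 into the first: N1(1 - 0.98·0.4) = 510 - 0.98·230.
So N1* = 285/0.608 = 468, and then N2* = 230 - 0.4·468 = 42.8.

N1* ≈ 468, N2* ≈ 42.8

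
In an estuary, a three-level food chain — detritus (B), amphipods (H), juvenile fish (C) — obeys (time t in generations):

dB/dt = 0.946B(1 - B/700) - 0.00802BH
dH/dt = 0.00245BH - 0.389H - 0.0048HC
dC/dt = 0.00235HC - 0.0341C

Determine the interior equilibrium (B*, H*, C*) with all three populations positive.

From dC/dt = 0: 0.00235H* = 0.0341, so H* = 14.5.
From dB/dt = 0: 0.946(1 - B*/700) = 0.00802·14.5, giving B* = 700·(1 - 0.123) = 614.
From dH/dt = 0: 0.00245·614 - 0.389 = 0.0048C*, so C* = 1.12/0.0048 = 232.

B* ≈ 614, H* ≈ 14.5, C* ≈ 232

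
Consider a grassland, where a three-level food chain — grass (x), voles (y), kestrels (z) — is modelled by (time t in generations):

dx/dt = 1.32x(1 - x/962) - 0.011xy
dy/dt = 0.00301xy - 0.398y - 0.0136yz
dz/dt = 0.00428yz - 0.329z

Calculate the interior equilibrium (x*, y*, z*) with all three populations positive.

From dz/dt = 0: 0.00428y* = 0.329, so y* = 76.9.
From dx/dt = 0: 1.32(1 - x*/962) = 0.011·76.9, giving x* = 962·(1 - 0.641) = 346.
From dy/dt = 0: 0.00301·346 - 0.398 = 0.0136z*, so z* = 0.643/0.0136 = 47.3.

x* ≈ 346, y* ≈ 76.9, z* ≈ 47.3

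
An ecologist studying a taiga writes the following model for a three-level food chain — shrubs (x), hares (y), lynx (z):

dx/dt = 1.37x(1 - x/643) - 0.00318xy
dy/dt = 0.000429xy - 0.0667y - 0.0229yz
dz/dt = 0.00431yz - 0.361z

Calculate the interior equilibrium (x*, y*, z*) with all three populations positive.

x* ≈ 518, y* ≈ 83.8, z* ≈ 6.79

From dz/dt = 0: 0.00431y* = 0.361, so y* = 83.8.
From dx/dt = 0: 1.37(1 - x*/643) = 0.00318·83.8, giving x* = 643·(1 - 0.194) = 518.
From dy/dt = 0: 0.000429·518 - 0.0667 = 0.0229z*, so z* = 0.156/0.0229 = 6.79.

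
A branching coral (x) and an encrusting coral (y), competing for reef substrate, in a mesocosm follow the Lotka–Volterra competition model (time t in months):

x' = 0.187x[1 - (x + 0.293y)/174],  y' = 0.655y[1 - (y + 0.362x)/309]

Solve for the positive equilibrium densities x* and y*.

Setting both brackets to zero gives the nullclines x + 0.293y = 174 and 0.362x + y = 309.
Substituting y = 309 - 0.362x into the first: x(1 - 0.293·0.362) = 174 - 0.293·309.
So x* = 83.5/0.894 = 93.4, and then y* = 309 - 0.362·93.4 = 275.

x* ≈ 93.4, y* ≈ 275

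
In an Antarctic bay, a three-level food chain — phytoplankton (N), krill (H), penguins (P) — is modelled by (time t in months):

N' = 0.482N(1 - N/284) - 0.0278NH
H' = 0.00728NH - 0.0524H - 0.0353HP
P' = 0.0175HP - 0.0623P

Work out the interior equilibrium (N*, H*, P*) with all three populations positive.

From dP/dt = 0: 0.0175H* = 0.0623, so H* = 3.56.
From dN/dt = 0: 0.482(1 - N*/284) = 0.0278·3.56, giving N* = 284·(1 - 0.205) = 226.
From dH/dt = 0: 0.00728·226 - 0.0524 = 0.0353P*, so P* = 1.59/0.0353 = 45.1.

N* ≈ 226, H* ≈ 3.56, P* ≈ 45.1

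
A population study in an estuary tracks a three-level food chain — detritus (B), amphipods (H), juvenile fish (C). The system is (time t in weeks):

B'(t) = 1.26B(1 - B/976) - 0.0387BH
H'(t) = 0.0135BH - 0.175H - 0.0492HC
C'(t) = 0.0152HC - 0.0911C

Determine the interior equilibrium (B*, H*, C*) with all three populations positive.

B* ≈ 796, H* ≈ 5.99, C* ≈ 215

From dC/dt = 0: 0.0152H* = 0.0911, so H* = 5.99.
From dB/dt = 0: 1.26(1 - B*/976) = 0.0387·5.99, giving B* = 976·(1 - 0.184) = 796.
From dH/dt = 0: 0.0135·796 - 0.175 = 0.0492C*, so C* = 10.6/0.0492 = 215.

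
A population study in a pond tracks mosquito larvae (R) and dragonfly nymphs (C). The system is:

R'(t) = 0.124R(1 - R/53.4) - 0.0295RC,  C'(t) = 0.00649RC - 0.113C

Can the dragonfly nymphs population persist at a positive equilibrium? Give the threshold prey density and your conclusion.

The predator equation gives dC/dt > 0 only when R > 0.113/0.00649 = 17.4.
Without the predator, R → K = 53.4. Since 53.4 > 17.4, the predator can invade and persist.

Threshold R = 17.4; K > 17.4, so yes, the predator persists.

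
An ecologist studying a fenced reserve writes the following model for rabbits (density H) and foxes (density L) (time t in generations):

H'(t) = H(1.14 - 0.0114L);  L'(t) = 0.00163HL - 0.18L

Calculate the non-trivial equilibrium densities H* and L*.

Set dL/dt = 0 with L > 0: 0.00163H - 0.18 = 0, so H* = 0.18/0.00163 = 110.
Set dH/dt = 0 with H > 0: 1.14 - 0.0114L = 0, so L* = 1.14/0.0114 = 100.

H* ≈ 110, L* ≈ 100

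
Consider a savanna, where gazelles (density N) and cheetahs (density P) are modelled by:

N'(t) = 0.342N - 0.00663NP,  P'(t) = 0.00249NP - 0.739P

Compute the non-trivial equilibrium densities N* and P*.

N* ≈ 297, P* ≈ 51.6

Set dP/dt = 0 with P > 0: 0.00249N - 0.739 = 0, so N* = 0.739/0.00249 = 297.
Set dN/dt = 0 with N > 0: 0.342 - 0.00663P = 0, so P* = 0.342/0.00663 = 51.6.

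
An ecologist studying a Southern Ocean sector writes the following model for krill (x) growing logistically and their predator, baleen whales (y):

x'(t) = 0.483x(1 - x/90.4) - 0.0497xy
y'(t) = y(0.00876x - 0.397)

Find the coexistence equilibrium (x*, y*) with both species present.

From dy/dt = 0 with y > 0: 0.00876x* = 0.397, so x* = 45.3.
Substitute into dx/dt = 0: 0.483(1 - 45.3/90.4) = 0.0497y*.
The bracket is 0.499, giving y* = 0.241/0.0497 = 4.85.

x* ≈ 45.3, y* ≈ 4.85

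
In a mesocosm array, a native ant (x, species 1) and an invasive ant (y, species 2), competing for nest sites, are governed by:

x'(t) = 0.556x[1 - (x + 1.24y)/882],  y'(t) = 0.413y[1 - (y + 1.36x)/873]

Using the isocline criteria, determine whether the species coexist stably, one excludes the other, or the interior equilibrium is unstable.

Compare the nullcline intercepts: K1/α12 = 882/1.24 = 711 < K2 = 873; K2/α21 = 873/1.36 = 642 < K1 = 882.
Since both are reversed, neither can invade when rare; the interior point is a saddle.

unstable coexistence (outcome depends on initial conditions)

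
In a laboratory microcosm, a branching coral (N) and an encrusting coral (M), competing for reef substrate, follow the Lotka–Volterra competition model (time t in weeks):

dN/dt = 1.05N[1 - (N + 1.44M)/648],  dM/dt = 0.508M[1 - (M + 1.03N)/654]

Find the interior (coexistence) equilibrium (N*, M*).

N* ≈ 608, M* ≈ 27.8

Setting both brackets to zero gives the nullclines N + 1.44M = 648 and 1.03N + M = 654.
Substituting M = 654 - 1.03N into the first: N(1 - 1.44·1.03) = 648 - 1.44·654.
So N* = -294/-0.483 = 608, and then M* = 654 - 1.03·608 = 27.8.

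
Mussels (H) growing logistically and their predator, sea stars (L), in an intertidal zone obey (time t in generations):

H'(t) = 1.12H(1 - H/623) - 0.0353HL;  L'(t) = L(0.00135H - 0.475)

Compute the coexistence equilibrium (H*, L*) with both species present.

From dL/dt = 0 with L > 0: 0.00135H* = 0.475, so H* = 352.
Substitute into dH/dt = 0: 1.12(1 - 352/623) = 0.0353L*.
The bracket is 0.435, giving L* = 0.487/0.0353 = 13.8.

H* ≈ 352, L* ≈ 13.8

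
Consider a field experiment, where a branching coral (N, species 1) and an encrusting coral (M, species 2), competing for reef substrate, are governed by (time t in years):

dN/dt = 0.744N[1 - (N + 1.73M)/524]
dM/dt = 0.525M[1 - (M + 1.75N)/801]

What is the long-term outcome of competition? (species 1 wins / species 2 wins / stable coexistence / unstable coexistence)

Compare the nullcline intercepts: K1/α12 = 524/1.73 = 303 < K2 = 801; K2/α21 = 801/1.75 = 458 < K1 = 524.
Since both are reversed, neither can invade when rare; the interior point is a saddle.

unstable coexistence (outcome depends on initial conditions)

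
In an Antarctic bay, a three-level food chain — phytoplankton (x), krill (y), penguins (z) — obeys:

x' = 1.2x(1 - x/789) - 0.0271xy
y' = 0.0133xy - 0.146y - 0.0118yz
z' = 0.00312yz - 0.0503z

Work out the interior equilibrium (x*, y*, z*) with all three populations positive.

x* ≈ 502, y* ≈ 16.1, z* ≈ 553

From dz/dt = 0: 0.00312y* = 0.0503, so y* = 16.1.
From dx/dt = 0: 1.2(1 - x*/789) = 0.0271·16.1, giving x* = 789·(1 - 0.364) = 502.
From dy/dt = 0: 0.0133·502 - 0.146 = 0.0118z*, so z* = 6.53/0.0118 = 553.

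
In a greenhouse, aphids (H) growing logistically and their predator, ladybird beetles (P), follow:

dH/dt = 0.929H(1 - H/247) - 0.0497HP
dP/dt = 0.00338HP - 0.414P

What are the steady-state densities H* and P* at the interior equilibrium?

From dP/dt = 0 with P > 0: 0.00338H* = 0.414, so H* = 122.
Substitute into dH/dt = 0: 0.929(1 - 122/247) = 0.0497P*.
The bracket is 0.504, giving P* = 0.468/0.0497 = 9.42.

H* ≈ 122, P* ≈ 9.42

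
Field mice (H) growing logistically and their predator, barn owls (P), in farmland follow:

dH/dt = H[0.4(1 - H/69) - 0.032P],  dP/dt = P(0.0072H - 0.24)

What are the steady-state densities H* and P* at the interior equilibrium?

H* ≈ 33.3, P* ≈ 6.46

From dP/dt = 0 with P > 0: 0.0072H* = 0.24, so H* = 33.3.
Substitute into dH/dt = 0: 0.4(1 - 33.3/69) = 0.032P*.
The bracket is 0.517, giving P* = 0.207/0.032 = 6.46.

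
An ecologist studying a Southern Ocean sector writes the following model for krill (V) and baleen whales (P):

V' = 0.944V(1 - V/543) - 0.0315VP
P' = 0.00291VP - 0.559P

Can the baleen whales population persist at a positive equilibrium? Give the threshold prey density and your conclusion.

The predator equation gives dP/dt > 0 only when V > 0.559/0.00291 = 192.
Without the predator, V → K = 543. Since 543 > 192, the predator can invade and persist.

Threshold V = 192; K > 192, so yes, the predator persists.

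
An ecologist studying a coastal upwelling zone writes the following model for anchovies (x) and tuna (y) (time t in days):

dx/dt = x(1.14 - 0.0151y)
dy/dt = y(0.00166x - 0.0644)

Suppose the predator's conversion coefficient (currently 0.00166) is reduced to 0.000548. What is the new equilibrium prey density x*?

At the interior fixed point, setting dy/dt = 0 with y > 0 fixes x* = (predator death rate)/(xy coefficient) — independent of the other coefficients.
With the change, x* = 0.0644/0.000548 = 118; it rises from 38.8.

x* ≈ 118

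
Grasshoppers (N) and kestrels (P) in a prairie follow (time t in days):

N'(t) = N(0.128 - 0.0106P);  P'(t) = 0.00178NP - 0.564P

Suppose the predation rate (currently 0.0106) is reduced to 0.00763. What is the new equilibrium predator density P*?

At the interior fixed point, setting dN/dt = 0 with N > 0 fixes P* = (prey growth rate)/(NP coefficient) — independent of the other coefficients.
With the change, P* = 0.128/0.00763 = 16.8; it rises from 12.1.

P* ≈ 16.8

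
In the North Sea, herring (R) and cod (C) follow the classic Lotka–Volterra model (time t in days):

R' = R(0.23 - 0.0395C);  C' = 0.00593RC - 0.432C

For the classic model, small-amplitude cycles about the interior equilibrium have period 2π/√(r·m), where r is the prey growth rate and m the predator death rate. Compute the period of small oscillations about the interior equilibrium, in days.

T ≈ 19.9 days

Here r = 0.23 and m = 0.432, so r·m = 0.0994.
ω = √0.0994 = 0.315 per day, hence T = 2π/ω ≈ 19.9 days.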